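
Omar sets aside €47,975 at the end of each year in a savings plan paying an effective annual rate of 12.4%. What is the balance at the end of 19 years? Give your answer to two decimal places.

Accumulation factor s(19|0.124) = 66.261050; FV = 47975 × 66.261050 = 3,178,873.8935

€3,178,873.89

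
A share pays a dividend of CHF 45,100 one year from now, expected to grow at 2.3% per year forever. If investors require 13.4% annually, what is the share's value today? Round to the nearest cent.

CHF 406,306.31

PV = PMT / (i − g) = 45100 / (0.134 − 0.023) = 45100 / 0.111000 = 406,306.3063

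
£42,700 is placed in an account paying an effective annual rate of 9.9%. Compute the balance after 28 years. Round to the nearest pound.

£600,293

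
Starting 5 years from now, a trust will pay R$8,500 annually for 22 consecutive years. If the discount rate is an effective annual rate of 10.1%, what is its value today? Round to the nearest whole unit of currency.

Value one period before first payment (t=4): 8500 × [1 − (1+0.101)^(−22)] / 0.101 = 8500 × 8.708767 = 74,024.5177
PV₀ = 74,024.5177 / (1+0.101)^4 = 74,024.5177 / 1.469431 = 50,376.3051

R$50,376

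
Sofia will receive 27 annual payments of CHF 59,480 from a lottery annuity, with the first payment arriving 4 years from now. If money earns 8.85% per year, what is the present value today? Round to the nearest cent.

CHF 468,332.78

PV at t=3 (ordinary 27-year annuity): 59480 × a(27|0.0885) = 59480 × 10.154742 = 604,004.0557
PV₀ = 604,004.0557 / (1+0.0885)^3 = 604,004.0557 / 1.289690 = 468,332.7781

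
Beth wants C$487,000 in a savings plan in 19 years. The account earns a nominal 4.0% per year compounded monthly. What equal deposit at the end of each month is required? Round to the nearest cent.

With 12 periods per year: i = 0.00333333, n = 228.
PMT = 487000 / ( [(1+0.00333333)^228 − 1] / 0.00333333 ) = 487000 / 340.672634 = 1,429.5249

C$1,429.52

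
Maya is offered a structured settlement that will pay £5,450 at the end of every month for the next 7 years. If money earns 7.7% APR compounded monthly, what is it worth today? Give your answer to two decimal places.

With 12 periods per year: i = 0.00641667, n = 84.
Annuity factor a(84|0.00641667) = 64.778710; PV = 5450 × 64.778710 = 353,043.9678

£353,043.97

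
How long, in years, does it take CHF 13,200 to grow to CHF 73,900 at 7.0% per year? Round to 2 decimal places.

25.46 years

n = ln(73900/13200) / ln(1+0.07) = ln(5.59848) / 0.067659 = 25.4586 years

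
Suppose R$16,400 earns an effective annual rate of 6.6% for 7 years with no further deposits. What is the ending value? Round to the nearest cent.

R$25,653.36

FV = 16,400 × (1 + 0.066)^7 = 25,653.3615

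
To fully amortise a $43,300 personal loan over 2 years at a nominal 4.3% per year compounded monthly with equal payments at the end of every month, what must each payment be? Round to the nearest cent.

$1,886.09

With 12 periods per year: i = 0.00358333, n = 24.
PMT = 43300 / ( [1 − (1+0.00358333)^(−24)] / 0.00358333 ) = 43300 / 22.957593 = 1,886.0862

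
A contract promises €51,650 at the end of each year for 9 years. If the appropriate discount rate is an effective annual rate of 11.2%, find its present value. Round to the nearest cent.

€283,778.85

PV = 51650 × [1 − (1+0.112)^(−9)] / 0.112 = 51650 × 5.494266 = 283,778.8488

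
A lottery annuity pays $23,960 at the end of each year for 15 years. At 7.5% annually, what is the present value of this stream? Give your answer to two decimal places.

PV = PMT · [1 − (1+i)^(−n)] / i = 23960 · 8.827120 = 211,497.7891

$211,497.79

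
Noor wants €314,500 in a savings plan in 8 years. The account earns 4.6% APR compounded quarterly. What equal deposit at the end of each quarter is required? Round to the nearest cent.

€8,186.19

Periodic rate i = 0.046/4 = 0.0115; n = 8 × 4 = 32 periods.
PMT = 314500 / ( [(1+0.0115)^32 − 1] / 0.0115 ) = 314500 / 38.418363 = 8,186.1895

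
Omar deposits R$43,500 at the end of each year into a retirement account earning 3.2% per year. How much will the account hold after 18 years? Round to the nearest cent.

FV = PMT · [(1+i)^n − 1] / i = 43500 · 23.841497 = 1,037,105.1157

R$1,037,105.12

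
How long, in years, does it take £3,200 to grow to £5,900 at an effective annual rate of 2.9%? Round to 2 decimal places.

21.40 years

n = ln(5900/3200) / ln(1+0.029) = ln(1.84375) / 0.028587 = 21.4010 years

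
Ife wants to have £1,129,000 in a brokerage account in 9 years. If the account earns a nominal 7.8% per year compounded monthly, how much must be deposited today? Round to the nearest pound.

With 12 periods per year: i = 0.0065, n = 108.
PV = FV·(1+i)^(−n) = 1,129,000 × 0.496720 = 560,797.1343

£560,797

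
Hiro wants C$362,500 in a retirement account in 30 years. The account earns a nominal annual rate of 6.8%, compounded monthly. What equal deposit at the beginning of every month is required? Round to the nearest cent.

C$307.32

i = 0.068/12 = 0.00566667 per month; n = 30·12 = 360.
FV-annuity factor × (1+i) = 1179.549738; PMT = 362500 / 1179.549738 = 307.3207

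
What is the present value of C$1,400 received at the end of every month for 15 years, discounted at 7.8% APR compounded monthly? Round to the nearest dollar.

i = 0.078/12 = 0.0065 per month; n = 15·12 = 180.
Annuity factor a(180|0.0065) = 105.916269; PV = 1400 × 105.916269 = 148,282.7770

C$148,283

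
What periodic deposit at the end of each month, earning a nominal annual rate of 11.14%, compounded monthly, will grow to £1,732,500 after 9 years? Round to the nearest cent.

i = 0.1114/12 = 0.00928333 per month; n = 9·12 = 108.
PMT = 1.7325e+06 / ( [(1+0.00928333)^108 − 1] / 0.00928333 ) = 1.7325e+06 / 184.500810 = 9,390.2027

£9,390.20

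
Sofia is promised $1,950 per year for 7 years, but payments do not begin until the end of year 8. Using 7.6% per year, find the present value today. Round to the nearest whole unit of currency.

$6,164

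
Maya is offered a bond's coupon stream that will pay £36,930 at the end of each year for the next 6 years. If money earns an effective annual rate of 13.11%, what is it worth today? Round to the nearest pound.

£147,178

PV = PMT · [1 − (1+i)^(−n)] / i = 36930 · 3.985334 = 147,178.3993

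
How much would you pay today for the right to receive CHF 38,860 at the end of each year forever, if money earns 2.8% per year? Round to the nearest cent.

PV = C/r = 38860/0.028 = 1,387,857.1429

CHF 1,387,857.14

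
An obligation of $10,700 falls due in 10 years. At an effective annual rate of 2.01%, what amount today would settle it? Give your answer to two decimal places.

Discount factor = (1+0.0201)^(−10) = 0.819544; PV = 10,700 × 0.819544 = 8,769.1258

$8,769.13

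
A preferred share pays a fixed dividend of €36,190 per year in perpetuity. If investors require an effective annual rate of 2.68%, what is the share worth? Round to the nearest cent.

PV = PMT / i = 36190 / 0.0268 = 1,350,373.1343

€1,350,373.13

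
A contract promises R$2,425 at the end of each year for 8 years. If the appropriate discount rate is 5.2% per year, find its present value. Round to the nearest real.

PV = PMT · [1 − (1+i)^(−n)] / i = 2425 · 6.411280 = 15,547.3529

R$15,547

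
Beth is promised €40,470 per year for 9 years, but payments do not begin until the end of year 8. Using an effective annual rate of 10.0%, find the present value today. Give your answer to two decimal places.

€119,600.58

Value one period before first payment (t=7): 40470 × [1 − (1+0.1)^(−9)] / 0.1 = 40470 × 5.759024 = 233,067.6938
PV₀ = 233,067.6938 / (1+0.1)^7 = 233,067.6938 / 1.948717 = 119,600.5792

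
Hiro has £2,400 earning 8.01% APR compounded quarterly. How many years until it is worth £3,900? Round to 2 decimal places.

6.12 years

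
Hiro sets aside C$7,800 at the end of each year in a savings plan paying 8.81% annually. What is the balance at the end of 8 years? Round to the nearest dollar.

C$85,432

FV = 7800 × [(1+0.0881)^8 − 1] / 0.0881 = 7800 × 10.952842 = 85,432.1675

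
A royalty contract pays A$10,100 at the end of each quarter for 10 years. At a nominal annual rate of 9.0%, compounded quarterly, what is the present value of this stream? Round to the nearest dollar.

Periodic rate i = 0.09/4 = 0.0225; n = 10 × 4 = 40 periods.
PV = 10100 × [1 − (1+0.0225)^(−40)] / 0.0225 = 10100 × 26.193522 = 264,554.5743

A$264,555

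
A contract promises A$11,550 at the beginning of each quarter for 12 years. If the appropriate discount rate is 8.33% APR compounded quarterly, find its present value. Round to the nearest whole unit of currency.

A$355,655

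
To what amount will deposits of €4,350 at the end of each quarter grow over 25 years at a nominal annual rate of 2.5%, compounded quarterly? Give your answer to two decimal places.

With 4 periods per year: i = 0.00625, n = 100.
Accumulation factor s(100|0.00625) = 138.338513; FV = 4350 × 138.338513 = 601,772.5300

€601,772.53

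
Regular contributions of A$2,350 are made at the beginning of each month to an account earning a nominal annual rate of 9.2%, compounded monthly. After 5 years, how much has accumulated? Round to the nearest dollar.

i = 0.092/12 = 0.00766667 per month; n = 5·12 = 60.
FV = PMT · [(1+i)^n − 1] / i × (1+i) = 2350 · 76.402693 = 179,546.3284
(Beginning-of-period payments → annuity-due factor ×(1+i).)

A$179,546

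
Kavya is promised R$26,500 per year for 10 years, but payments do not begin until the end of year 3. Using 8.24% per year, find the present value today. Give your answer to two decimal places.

R$150,144.90

Value one period before first payment (t=2): 26500 × [1 − (1+0.0824)^(−10)] / 0.0824 = 26500 × 6.638046 = 175,908.2237
Discount back 2 years: 175,908.2237 × (1+0.0824)^(−2) = 175,908.2237 × 0.853541 = 150,144.8969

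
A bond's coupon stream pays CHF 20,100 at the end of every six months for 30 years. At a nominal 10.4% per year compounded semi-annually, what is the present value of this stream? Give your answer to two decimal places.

CHF 368,077.75

Periodic rate i = 0.104/2 = 0.052; n = 30 × 2 = 60 periods.
PV = PMT · [1 − (1+i)^(−n)] / i = 20100 · 18.312326 = 368,077.7547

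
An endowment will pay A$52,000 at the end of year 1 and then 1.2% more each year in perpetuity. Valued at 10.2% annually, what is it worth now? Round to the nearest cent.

PV = D₁/(r − g) = 52000/(0.102 − 0.012) = 577,777.7778

A$577,777.78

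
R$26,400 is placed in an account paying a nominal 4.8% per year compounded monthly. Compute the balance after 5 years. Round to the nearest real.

R$33,545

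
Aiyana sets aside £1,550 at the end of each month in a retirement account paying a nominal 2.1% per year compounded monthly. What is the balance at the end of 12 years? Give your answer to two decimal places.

£253,591.25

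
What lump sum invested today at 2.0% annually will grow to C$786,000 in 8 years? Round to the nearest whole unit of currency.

C$670,843

PV = 786,000 / (1 + 0.02)^8 = 786,000 / 1.171659 = 670,843.4318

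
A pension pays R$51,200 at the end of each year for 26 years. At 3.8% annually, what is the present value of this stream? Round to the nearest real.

R$836,446

Annuity factor a(26|0.038) = 16.336831; PV = 51200 × 16.336831 = 836,445.7511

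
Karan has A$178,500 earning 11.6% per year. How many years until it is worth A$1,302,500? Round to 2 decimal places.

18.11 years

n = ln(1.3025e+06/178500) / ln(1+0.116) = ln(7.29692) / 0.109751 = 18.1088 years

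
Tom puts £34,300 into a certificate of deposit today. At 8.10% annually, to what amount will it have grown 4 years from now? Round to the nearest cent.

£46,837.84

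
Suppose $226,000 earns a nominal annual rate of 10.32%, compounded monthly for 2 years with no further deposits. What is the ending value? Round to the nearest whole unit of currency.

$277,564

i = 0.1032/12 = 0.0086 per month; n = 2·12 = 24.
FV = PV·(1+i)^n = 226,000 × 1.228161 = 277,564.2770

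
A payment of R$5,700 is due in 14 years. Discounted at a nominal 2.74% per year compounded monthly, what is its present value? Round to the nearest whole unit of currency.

R$3,886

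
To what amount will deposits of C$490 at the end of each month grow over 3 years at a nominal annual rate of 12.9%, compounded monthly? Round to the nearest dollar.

C$21,401

i = 0.129/12 = 0.01075 per month; n = 3·12 = 36.
FV = 490 × [(1+0.01075)^36 − 1] / 0.01075 = 490 × 43.676121 = 21,401.2995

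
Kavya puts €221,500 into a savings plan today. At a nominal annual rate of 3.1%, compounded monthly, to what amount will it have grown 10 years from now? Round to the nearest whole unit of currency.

€301,878

With 12 periods per year: i = 0.00258333, n = 120.
FV = PV·(1+i)^n = 221,500 × 1.362880 = 301,877.9695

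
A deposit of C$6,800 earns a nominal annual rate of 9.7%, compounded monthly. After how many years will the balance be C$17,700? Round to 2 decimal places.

9.90 years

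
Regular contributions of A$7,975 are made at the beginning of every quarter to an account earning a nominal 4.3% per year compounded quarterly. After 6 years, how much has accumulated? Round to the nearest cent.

A$219,370.28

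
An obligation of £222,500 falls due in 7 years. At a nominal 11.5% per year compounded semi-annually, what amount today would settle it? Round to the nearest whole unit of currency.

With 2 periods per year: i = 0.0575, n = 14.
Discount factor = (1+0.0575)^(−14) = 0.457167; PV = 222,500 × 0.457167 = 101,719.6251

£101,720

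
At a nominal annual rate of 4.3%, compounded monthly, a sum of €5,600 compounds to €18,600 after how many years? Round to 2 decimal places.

Periodic rate i = 0.043/12 = 0.00358333.
(1+i)^n = 18600/5600 = 3.32143, so n = ln 3.32143 / ln 1.00358 = 335.5938 months
= 335.5938/12 years

27.97 years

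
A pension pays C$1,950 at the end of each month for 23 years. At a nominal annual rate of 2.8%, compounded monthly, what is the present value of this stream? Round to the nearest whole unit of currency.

Periodic rate i = 0.028/12 = 0.00233333; n = 23 × 12 = 276 periods.
PV = 1950 × [1 − (1+0.00233333)^(−276)] / 0.00233333 = 1950 × 203.322174 = 396,478.2401

C$396,478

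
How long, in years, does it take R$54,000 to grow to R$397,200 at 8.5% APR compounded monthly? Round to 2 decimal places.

23.56 years

Periodic rate i = 0.085/12 = 0.00708333.
n = ln(397200/54000) / ln(1+0.00708333) = ln(7.35556) / 0.007058 = 282.7080 months
= 282.7080/12 years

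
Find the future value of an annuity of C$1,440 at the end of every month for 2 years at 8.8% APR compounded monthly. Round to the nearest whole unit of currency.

i = 0.088/12 = 0.00733333 per month; n = 2·12 = 24.
FV = PMT · [(1+i)^n − 1] / i = 1440 · 26.137163 = 37,637.5142

C$37,638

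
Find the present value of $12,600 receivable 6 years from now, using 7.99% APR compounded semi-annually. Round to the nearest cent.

With 2 periods per year: i = 0.03995, n = 12.
PV = FV·(1+i)^(−n) = 12,600 × 0.624958 = 7,874.4646

$7,874.46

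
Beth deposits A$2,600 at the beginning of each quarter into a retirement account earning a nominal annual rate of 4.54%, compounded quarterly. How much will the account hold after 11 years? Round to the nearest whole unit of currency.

A$148,991

i = 0.0454/4 = 0.01135 per quarter; n = 11·4 = 44.
FV = PMT · [(1+i)^n − 1] / i × (1+i) = 2600 · 57.304254 = 148,991.0609
(Beginning-of-period payments → annuity-due factor ×(1+i).)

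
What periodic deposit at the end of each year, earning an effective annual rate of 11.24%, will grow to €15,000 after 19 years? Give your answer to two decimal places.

FV-annuity factor = 58.430676; PMT = 15000 / 58.430676 = 256.7145

€256.71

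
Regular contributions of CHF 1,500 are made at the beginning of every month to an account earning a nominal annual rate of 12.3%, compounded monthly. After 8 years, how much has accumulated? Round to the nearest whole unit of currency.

CHF 245,678

i = 0.123/12 = 0.01025 per month; n = 8·12 = 96.
FV = PMT · [(1+i)^n − 1] / i × (1+i) = 1500 · 163.785642 = 245,678.4625
(annuity-due: payments at period start, so ×(1+i).)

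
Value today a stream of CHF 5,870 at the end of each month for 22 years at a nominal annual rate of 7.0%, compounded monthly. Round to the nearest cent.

With 12 periods per year: i = 0.00583333, n = 264.
PV = 5870 × [1 − (1+0.00583333)^(−264)] / 0.00583333 = 5870 × 134.512723 = 789,589.6826

CHF 789,589.68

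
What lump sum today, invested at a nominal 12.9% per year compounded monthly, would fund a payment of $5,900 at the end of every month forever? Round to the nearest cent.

$548,837.21

Periodic rate i = 0.129/12 = 0.01075.
PV = C/r = 5900/0.01075 = 548,837.2093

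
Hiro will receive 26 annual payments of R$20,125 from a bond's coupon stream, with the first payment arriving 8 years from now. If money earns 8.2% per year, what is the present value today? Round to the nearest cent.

R$123,146.80

Value one period before first payment (t=7): 20125 × [1 − (1+0.082)^(−26)] / 0.082 = 20125 × 10.623756 = 213,803.0874
PV₀ = 213,803.0874 / (1+0.082)^7 = 213,803.0874 / 1.736164 = 123,146.8045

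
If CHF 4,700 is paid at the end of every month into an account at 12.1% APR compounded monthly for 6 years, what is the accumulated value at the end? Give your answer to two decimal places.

CHF 493,754.49

i = 0.121/12 = 0.0100833 per month; n = 6·12 = 72.
FV = 4700 × [(1+0.0100833)^72 − 1] / 0.0100833 = 4700 × 105.054147 = 493,754.4930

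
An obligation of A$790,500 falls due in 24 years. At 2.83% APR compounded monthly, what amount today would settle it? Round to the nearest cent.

A$401,121.87

i = 0.0283/12 = 0.00235833 per month; n = 24·12 = 288.
Discount factor = (1+0.00235833)^(−288) = 0.507428; PV = 790,500 × 0.507428 = 401,121.8673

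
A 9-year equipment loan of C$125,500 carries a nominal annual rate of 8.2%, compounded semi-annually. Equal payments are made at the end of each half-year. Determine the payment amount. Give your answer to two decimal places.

C$9,994.41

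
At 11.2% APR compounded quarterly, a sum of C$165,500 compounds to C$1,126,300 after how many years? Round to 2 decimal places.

17.36 years

Periodic rate i = 0.112/4 = 0.028.
n = ln(1.1263e+06/165500) / ln(1+0.028) = ln(6.80544) / 0.027615 = 69.4445 quarters
= 69.4445/4 years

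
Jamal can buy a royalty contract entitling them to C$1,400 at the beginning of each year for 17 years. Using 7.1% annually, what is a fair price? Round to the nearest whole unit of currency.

C$14,538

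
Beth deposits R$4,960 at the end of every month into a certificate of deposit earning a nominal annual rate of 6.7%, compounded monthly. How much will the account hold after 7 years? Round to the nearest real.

R$529,738

Periodic rate i = 0.067/12 = 0.00558333; n = 7 × 12 = 84 periods.
Accumulation factor s(84|0.00558333) = 106.802033; FV = 4960 × 106.802033 = 529,738.0829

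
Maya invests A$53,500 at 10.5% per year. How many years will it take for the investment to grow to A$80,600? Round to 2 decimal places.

4.10 years

n = ln(80600/53500) / ln(1+0.105) = ln(1.50654) / 0.099845 = 4.1045 years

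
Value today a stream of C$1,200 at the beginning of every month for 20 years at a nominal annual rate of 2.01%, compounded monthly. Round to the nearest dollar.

C$237,384

Periodic rate i = 0.0201/12 = 0.001675; n = 20 × 12 = 240 periods.
PV = 1200 × [1 − (1+0.001675)^(−240)] / 0.001675 × (1+i) = 1200 × 197.819892 = 237,383.8703
Payments are at the start of each period, so multiply by (1+i).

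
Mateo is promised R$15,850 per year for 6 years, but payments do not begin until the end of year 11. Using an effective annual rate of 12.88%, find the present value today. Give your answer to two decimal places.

Value one period before first payment (t=10): 15850 × [1 − (1+0.1288)^(−6)] / 0.1288 = 15850 × 4.010944 = 63,573.4675
Discount back 10 years: 63,573.4675 × (1+0.1288)^(−10) = 63,573.4675 × 0.297735 = 18,928.0508

R$18,928.05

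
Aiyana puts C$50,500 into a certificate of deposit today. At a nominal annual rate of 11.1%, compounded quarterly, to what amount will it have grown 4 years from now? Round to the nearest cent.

C$78,251.23

With 4 periods per year: i = 0.02775, n = 16.
FV = 50,500 × (1 + 0.02775)^16 = 78,251.2251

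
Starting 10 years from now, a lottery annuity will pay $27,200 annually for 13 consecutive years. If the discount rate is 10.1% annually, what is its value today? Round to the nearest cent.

$80,853.72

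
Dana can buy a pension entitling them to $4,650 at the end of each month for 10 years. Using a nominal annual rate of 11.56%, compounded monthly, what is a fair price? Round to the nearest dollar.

$329,930

Periodic rate i = 0.1156/12 = 0.00963333; n = 10 × 12 = 120 periods.
PV = 4650 × [1 − (1+0.00963333)^(−120)] / 0.00963333 = 4650 × 70.952720 = 329,930.1484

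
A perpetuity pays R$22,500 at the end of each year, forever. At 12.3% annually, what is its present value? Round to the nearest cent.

R$182,926.83

PV = C/r = 22500/0.123 = 182,926.8293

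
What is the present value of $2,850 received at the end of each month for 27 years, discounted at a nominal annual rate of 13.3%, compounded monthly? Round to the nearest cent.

i = 0.133/12 = 0.0110833 per month; n = 27·12 = 324.
PV = PMT · [1 − (1+i)^(−n)] / i = 2850 · 87.688349 = 249,911.7939

$249,911.79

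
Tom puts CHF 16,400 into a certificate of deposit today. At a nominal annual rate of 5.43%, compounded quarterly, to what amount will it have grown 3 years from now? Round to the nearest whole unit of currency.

CHF 19,280

Periodic rate i = 0.0543/4 = 0.013575; n = 3 × 4 = 12 periods.
FV = PV·(1+i)^n = 16,400 × 1.175630 = 19,280.3329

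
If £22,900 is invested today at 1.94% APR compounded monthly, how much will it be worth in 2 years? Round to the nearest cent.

Periodic rate i = 0.0194/12 = 0.00161667; n = 2 × 12 = 24 periods.
FV = 22,900 × (1 + 0.00161667)^24 = 23,805.2366

£23,805.24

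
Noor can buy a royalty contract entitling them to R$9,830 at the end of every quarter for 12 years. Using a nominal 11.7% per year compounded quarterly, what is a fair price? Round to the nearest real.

i = 0.117/4 = 0.02925 per quarter; n = 12·4 = 48.
Annuity factor a(48|0.02925) = 25.620179; PV = 9830 × 25.620179 = 251,846.3635

R$251,846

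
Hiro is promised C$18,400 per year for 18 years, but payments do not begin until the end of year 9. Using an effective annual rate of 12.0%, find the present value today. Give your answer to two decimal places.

Value one period before first payment (t=8): 18400 × [1 − (1+0.12)^(−18)] / 0.12 = 18400 × 7.249670 = 133,393.9295
PV₀ = 133,393.9295 / (1+0.12)^8 = 133,393.9295 / 2.475963 = 53,875.5708

C$53,875.57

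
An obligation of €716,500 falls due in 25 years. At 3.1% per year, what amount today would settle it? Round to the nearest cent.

PV = FV·(1+i)^(−n) = 716,500 × 0.466158 = 334,002.3809

€334,002.38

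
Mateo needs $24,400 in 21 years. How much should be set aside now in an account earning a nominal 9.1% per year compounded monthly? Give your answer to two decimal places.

i = 0.091/12 = 0.00758333 per month; n = 21·12 = 252.
PV = FV·(1+i)^(−n) = 24,400 × 0.149003 = 3,635.6670

$3,635.67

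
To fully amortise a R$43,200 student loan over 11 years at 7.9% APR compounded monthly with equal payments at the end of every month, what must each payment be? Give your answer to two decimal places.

R$490.82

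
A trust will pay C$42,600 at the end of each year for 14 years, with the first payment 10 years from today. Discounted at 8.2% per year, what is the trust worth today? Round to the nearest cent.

C$170,799.14

PV at t=9 (ordinary 14-year annuity): 42600 × a(14|0.082) = 42600 × 8.149321 = 347,161.0807
PV₀ = 347,161.0807 / (1+0.082)^9 = 347,161.0807 / 2.032569 = 170,799.1420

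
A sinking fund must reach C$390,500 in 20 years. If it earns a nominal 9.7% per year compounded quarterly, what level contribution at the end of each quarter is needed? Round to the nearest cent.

C$1,632.83

With 4 periods per year: i = 0.02425, n = 80.
PMT = 390500 / ( [(1+0.02425)^80 − 1] / 0.02425 ) = 390500 / 239.155176 = 1,632.8311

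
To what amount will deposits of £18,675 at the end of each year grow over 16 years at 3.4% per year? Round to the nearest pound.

FV = 18675 × [(1+0.034)^16 − 1] / 0.034 = 18675 × 20.805113 = 388,535.4780

£388,535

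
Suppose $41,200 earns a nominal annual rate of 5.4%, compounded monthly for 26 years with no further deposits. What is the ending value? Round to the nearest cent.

i = 0.054/12 = 0.0045 per month; n = 26·12 = 312.
41,200 × (1+0.0045)^312 = 41,200 × 4.058650 = 167,216.3865

$167,216.39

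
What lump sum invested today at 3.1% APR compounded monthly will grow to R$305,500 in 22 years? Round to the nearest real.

R$154,598

i = 0.031/12 = 0.00258333 per month; n = 22·12 = 264.
Discount factor = (1+0.00258333)^(−264) = 0.506050; PV = 305,500 × 0.506050 = 154,598.1518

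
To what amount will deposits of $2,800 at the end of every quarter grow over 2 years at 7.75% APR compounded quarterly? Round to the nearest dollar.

i = 0.0775/4 = 0.019375 per quarter; n = 2·4 = 8.
Accumulation factor s(8|0.019375) = 8.564039; FV = 2800 × 8.564039 = 23,979.3091

$23,979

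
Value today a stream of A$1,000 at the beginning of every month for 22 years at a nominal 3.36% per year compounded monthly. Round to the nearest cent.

A$186,954.42

With 12 periods per year: i = 0.0028, n = 264.
PV = PMT · [1 − (1+i)^(−n)] / i × (1+i) = 1000 · 186.954423 = 186,954.4234
Payments are at the start of each period, so multiply by (1+i).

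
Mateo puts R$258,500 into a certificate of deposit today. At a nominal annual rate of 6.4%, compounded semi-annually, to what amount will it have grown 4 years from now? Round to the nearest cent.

R$332,581.53

With 2 periods per year: i = 0.032, n = 8.
FV = PV·(1+i)^n = 258,500 × 1.286582 = 332,581.5291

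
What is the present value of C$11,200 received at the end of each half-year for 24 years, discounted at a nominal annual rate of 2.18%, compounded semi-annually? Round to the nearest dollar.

With 2 periods per year: i = 0.0109, n = 48.
PV = PMT · [1 − (1+i)^(−n)] / i = 11200 · 37.220079 = 416,864.8801

C$416,865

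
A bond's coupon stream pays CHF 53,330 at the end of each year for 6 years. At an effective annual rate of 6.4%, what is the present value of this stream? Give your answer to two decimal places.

CHF 258,977.25

PV = PMT · [1 − (1+i)^(−n)] / i = 53330 · 4.856127 = 258,977.2489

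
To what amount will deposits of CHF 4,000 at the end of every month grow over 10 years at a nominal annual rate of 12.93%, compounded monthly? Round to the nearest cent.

CHF 972,097.24

i = 0.1293/12 = 0.010775 per month; n = 10·12 = 120.
Accumulation factor s(120|0.010775) = 243.024310; FV = 4000 × 243.024310 = 972,097.2391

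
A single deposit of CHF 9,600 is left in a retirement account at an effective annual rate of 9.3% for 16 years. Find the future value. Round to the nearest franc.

FV = 9,600 × (1 + 0.093)^16 = 39,828.4884

CHF 39,828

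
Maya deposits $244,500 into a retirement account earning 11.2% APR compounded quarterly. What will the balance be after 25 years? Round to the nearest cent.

Periodic rate i = 0.112/4 = 0.028; n = 25 × 4 = 100 periods.
244,500 × (1+0.028)^100 = 244,500 × 15.823825 = 3,868,925.1646

$3,868,925.16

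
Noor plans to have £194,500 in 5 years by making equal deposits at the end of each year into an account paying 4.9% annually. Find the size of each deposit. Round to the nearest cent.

PMT = 194500 / ( [(1+0.049)^5 − 1] / 0.049 ) = 194500 / 5.514604 = 35,269.9849

£35,269.98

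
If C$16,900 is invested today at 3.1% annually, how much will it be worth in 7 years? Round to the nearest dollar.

FV = PV·(1+i)^n = 16,900 × 1.238257 = 20,926.5368

C$20,927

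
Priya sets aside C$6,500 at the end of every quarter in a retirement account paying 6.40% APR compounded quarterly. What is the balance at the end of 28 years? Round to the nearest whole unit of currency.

i = 0.064/4 = 0.016 per quarter; n = 28·4 = 112.
FV = 6500 × [(1+0.016)^112 − 1] / 0.016 = 6500 × 307.307153 = 1,997,496.4959

C$1,997,496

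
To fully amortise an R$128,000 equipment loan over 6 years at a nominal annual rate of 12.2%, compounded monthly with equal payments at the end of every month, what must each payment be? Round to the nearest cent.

Periodic rate i = 0.122/12 = 0.0101667; n = 6 × 12 = 72 periods.
Annuity-PV factor = 50.879313; PMT = 128000 / 50.879313 = 2,515.7573

R$2,515.76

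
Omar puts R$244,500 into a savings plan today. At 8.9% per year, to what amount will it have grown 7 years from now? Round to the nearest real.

R$444,093

FV = PV·(1+i)^n = 244,500 × 1.816332 = 444,093.0962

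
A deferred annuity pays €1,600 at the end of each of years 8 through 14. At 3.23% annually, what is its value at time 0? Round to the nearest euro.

€7,911

Value one period before first payment (t=7): 1600 × [1 − (1+0.0323)^(−7)] / 0.0323 = 1600 × 6.176632 = 9,882.6111
Discount back 7 years: 9,882.6111 × (1+0.0323)^(−7) = 9,882.6111 × 0.800495 = 7,910.9787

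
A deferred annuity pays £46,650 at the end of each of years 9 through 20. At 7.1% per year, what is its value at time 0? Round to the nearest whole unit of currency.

Value one period before first payment (t=8): 46650 × [1 − (1+0.071)^(−12)] / 0.071 = 46650 × 7.900528 = 368,559.6364
Discount back 8 years: 368,559.6364 × (1+0.071)^(−8) = 368,559.6364 × 0.577676 = 212,908.0117

£212,908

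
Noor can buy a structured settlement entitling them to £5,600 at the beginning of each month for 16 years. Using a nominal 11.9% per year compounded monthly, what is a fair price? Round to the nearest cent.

Periodic rate i = 0.119/12 = 0.00991667; n = 16 × 12 = 192 periods.
Annuity factor a(192|0.00991667) × (1+i) = 86.526068; PV = 5600 × 86.526068 = 484,545.9793
Payments are at the start of each period, so multiply by (1+i).

£484,545.98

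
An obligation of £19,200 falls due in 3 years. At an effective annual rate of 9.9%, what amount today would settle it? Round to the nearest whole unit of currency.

£14,465

Discount factor = (1+0.099)^(−3) = 0.753368; PV = 19,200 × 0.753368 = 14,464.6574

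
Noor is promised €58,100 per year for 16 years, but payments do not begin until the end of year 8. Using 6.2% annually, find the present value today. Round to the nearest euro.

PV at t=7 (ordinary 16-year annuity): 58100 × a(16|0.062) = 58100 × 9.968531 = 579,171.6577
Discount back 7 years: 579,171.6577 × (1+0.062)^(−7) = 579,171.6577 × 0.656339 = 380,133.0970

€380,133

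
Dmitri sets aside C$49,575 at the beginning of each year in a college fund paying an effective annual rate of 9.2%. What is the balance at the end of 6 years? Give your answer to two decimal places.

FV = PMT · [(1+i)^n − 1] / i × (1+i) = 49575 · 8.257045 = 409,343.0181
(Beginning-of-period payments → annuity-due factor ×(1+i).)

C$409,343.02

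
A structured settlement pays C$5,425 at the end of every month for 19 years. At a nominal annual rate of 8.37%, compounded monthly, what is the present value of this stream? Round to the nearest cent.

C$618,338.78

i = 0.0837/12 = 0.006975 per month; n = 19·12 = 228.
Annuity factor a(228|0.006975) = 113.979499; PV = 5425 × 113.979499 = 618,338.7838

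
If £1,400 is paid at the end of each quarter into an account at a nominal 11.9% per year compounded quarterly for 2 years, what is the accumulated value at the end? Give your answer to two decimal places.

£12,438.23

i = 0.119/4 = 0.02975 per quarter; n = 2·4 = 8.
FV = PMT · [(1+i)^n − 1] / i = 1400 · 8.884451 = 12,438.2316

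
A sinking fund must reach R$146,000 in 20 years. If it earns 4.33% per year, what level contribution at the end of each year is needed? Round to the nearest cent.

R$4,737.39

PMT = 146000 / ( [(1+0.0433)^20 − 1] / 0.0433 ) = 146000 / 30.818653 = 4,737.3906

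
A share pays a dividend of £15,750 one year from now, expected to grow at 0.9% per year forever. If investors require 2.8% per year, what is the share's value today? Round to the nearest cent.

£828,947.37

PV = PMT / (i − g) = 15750 / (0.028 − 0.009) = 15750 / 0.019000 = 828,947.3684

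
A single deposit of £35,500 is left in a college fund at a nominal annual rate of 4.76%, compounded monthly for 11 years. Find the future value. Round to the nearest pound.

With 12 periods per year: i = 0.00396667, n = 132.
35,500 × (1+0.00396667)^132 = 35,500 × 1.686346 = 59,865.2954

£59,865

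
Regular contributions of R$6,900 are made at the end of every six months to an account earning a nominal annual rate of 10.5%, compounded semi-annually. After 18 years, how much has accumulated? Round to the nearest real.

R$697,822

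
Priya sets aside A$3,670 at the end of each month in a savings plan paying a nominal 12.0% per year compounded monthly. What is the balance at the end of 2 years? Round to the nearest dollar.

A$98,993

Periodic rate i = 0.12/12 = 0.01; n = 2 × 12 = 24 periods.
Accumulation factor s(24|0.01) = 26.973465; FV = 3670 × 26.973465 = 98,992.6160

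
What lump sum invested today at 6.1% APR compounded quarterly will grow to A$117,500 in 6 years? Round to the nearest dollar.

With 4 periods per year: i = 0.01525, n = 24.
PV = FV·(1+i)^(−n) = 117,500 × 0.695421 = 81,712.0132

A$81,712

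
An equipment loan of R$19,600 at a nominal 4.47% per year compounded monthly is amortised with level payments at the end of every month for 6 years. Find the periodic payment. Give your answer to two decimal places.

With 12 periods per year: i = 0.003725, n = 72.
PMT = 19600 / ( [1 − (1+0.003725)^(−72)] / 0.003725 ) = 19600 / 63.050745 = 310.8607

R$310.86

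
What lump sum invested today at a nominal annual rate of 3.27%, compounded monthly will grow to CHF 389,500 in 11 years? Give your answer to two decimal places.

CHF 271,959.48

i = 0.0327/12 = 0.002725 per month; n = 11·12 = 132.
Discount factor = (1+0.002725)^(−132) = 0.698227; PV = 389,500 × 0.698227 = 271,959.4755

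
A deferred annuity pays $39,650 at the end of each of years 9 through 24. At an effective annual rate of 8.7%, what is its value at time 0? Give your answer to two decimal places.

$172,275.06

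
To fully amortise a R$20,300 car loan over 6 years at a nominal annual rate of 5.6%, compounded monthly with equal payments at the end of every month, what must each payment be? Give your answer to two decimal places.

i = 0.056/12 = 0.00466667 per month; n = 6·12 = 72.
PMT = 20300 / ( [1 − (1+0.00466667)^(−72)] / 0.00466667 ) = 20300 / 61.032460 = 332.6099

R$332.61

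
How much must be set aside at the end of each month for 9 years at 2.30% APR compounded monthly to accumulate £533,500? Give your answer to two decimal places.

£4,450.89

Periodic rate i = 0.023/12 = 0.00191667; n = 9 × 12 = 108 periods.
FV-annuity factor = 119.863779; PMT = 533500 / 119.863779 = 4,450.8859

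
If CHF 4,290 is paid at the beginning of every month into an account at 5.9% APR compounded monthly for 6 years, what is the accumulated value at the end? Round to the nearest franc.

Periodic rate i = 0.059/12 = 0.00491667; n = 6 × 12 = 72 periods.
FV = PMT · [(1+i)^n − 1] / i × (1+i) = 4290 · 86.563156 = 371,355.9398
(annuity-due: payments at period start, so ×(1+i).)

CHF 371,356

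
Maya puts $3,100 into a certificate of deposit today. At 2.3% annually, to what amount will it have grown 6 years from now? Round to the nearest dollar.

3,100 × (1+0.023)^6 = 3,100 × 1.146183 = 3,553.1660

$3,553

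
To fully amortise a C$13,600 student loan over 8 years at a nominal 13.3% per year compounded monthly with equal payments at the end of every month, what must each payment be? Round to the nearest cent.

C$230.87

Periodic rate i = 0.133/12 = 0.0110833; n = 8 × 12 = 96 periods.
PMT = 13600 / ( [1 − (1+0.0110833)^(−96)] / 0.0110833 ) = 13600 / 58.908412 = 230.8669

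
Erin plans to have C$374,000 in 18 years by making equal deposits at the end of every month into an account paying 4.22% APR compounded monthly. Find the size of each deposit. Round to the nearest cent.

Periodic rate i = 0.0422/12 = 0.00351667; n = 18 × 12 = 216 periods.
PMT = 374000 / ( [(1+0.00351667)^216 − 1] / 0.00351667 ) = 374000 / 322.627919 = 1,159.2301

C$1,159.23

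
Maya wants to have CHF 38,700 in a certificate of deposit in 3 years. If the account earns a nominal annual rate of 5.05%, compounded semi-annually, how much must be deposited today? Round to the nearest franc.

i = 0.0505/2 = 0.02525 per half-year; n = 3·2 = 6.
Discount factor = (1+0.02525)^(−6) = 0.861036; PV = 38,700 × 0.861036 = 33,322.0949

CHF 33,322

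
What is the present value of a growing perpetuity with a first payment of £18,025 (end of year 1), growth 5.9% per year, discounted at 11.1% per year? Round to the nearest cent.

£346,634.62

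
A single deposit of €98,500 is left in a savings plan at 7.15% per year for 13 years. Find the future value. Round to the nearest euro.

FV = 98,500 × (1 + 0.0715)^13 = 241,732.2033

€241,732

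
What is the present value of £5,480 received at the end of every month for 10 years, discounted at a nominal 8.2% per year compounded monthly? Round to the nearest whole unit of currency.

£447,760

i = 0.082/12 = 0.00683333 per month; n = 10·12 = 120.
PV = 5480 × [1 − (1+0.00683333)^(−120)] / 0.00683333 = 5480 × 81.708041 = 447,760.0653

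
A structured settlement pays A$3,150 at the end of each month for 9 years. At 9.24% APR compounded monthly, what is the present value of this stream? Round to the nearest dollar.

A$230,424

With 12 periods per year: i = 0.0077, n = 108.
PV = 3150 × [1 − (1+0.0077)^(−108)] / 0.0077 = 3150 × 73.150505 = 230,424.0906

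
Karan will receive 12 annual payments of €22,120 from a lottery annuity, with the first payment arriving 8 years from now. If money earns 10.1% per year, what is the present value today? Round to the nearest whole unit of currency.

€76,477

Value one period before first payment (t=7): 22120 × [1 − (1+0.101)^(−12)] / 0.101 = 22120 × 6.780443 = 149,983.3901
PV₀ = 149,983.3901 / (1+0.101)^7 = 149,983.3901 / 1.961152 = 76,477.1919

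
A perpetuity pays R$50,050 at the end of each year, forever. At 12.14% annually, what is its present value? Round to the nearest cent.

R$412,273.48

PV = PMT / i = 50050 / 0.1214 = 412,273.4761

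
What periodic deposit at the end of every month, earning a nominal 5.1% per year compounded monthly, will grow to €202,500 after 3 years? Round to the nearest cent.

Periodic rate i = 0.051/12 = 0.00425; n = 3 × 12 = 36 periods.
PMT = 202500 / ( [(1+0.00425)^36 − 1] / 0.00425 ) = 202500 / 38.811114 = 5,217.5776

€5,217.58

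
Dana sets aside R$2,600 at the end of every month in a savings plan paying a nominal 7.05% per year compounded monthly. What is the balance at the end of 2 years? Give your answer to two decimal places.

R$66,803.27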